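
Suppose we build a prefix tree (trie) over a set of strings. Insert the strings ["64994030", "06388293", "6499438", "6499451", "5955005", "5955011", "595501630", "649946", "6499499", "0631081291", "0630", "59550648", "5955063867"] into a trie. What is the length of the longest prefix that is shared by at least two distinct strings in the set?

Look for the deepest trie node that still has at least two words in its subtree.
e.g. "5955011" and "595501630" share the prefix "595501" of length 6; no pair shares a longer one.
Longest shared-prefix length: 6

6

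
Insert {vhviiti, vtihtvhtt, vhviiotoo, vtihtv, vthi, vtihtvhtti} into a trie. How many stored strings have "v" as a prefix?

Walk to "v"; the words in its subtree are exactly those with that prefix.
Matches: "vhviiotoo", "vhviiti", "vthi", "vtihtv", "vtihtvhtt", "vtihtvhtti"
Count: 6

6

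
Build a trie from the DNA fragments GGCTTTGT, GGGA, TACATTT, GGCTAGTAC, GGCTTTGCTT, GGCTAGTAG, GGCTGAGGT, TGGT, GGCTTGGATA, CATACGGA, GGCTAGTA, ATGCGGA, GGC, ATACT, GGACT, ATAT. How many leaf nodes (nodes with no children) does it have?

14

A leaf is a node with no children — equivalently, the end of a word that is not a proper prefix of any other stored word.
Those words: "ATACT", "ATAT", "ATGCGGA", "CATACGGA", "GGACT", "GGCTAGTAC", "GGCTAGTAG", "GGCTGAGGT", "GGCTTGGATA", "GGCTTTGCTT", "GGCTTTGT", "GGGA", "TACATTT", "TGGT"
Leaf count: 14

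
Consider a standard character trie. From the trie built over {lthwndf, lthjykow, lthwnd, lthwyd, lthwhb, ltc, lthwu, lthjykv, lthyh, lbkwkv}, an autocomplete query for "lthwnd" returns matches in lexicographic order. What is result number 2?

lthwndf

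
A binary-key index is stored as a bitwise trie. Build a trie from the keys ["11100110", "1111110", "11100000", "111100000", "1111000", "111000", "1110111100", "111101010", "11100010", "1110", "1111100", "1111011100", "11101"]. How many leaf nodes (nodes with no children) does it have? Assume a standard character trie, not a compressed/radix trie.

9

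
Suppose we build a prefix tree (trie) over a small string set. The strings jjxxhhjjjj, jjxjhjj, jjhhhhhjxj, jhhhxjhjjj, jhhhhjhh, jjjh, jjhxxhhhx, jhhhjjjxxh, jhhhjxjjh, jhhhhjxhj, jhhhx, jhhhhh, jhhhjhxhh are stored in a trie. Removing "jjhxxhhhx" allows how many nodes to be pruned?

After clearing the end-marker at "jjhxxhhhx", prune upward until reaching a node still needed by another word.
The suffix "xxhhhx" (6 nodes) is used only by "jjhxxhhhx"; the node for "jjh" still has the child "h", so pruning stops there.
Nodes removed: 6

6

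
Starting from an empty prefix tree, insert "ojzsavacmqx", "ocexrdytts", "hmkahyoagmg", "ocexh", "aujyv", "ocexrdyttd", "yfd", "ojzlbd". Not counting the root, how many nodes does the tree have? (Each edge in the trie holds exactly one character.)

44

Insert word by word; a character creates a node only if that edge doesn't already exist:
  "ojzsavacmqx" → 11 new (o, j, z, s, a, v, a, c, m, q, x)
  "ocexrdytts" → prefix "o" already present; 9 new (c, e, x, r, d, y, t, t, s)
  "hmkahyoagmg" → 11 new (h, m, k, a, h, y, o, a, g, m, g)
  "ocexh" → prefix "ocex" already present; 1 new (h)
  "aujyv" → 5 new (a, u, j, y, v)
  "ocexrdyttd" → prefix "ocexrdytt" already present; 1 new (d)
  "yfd" → 3 new (y, f, d)
  "ojzlbd" → prefix "ojz" already present; 3 new (l, b, d)
Total nodes = 11 + 9 + 11 + 1 + 5 + 1 + 3 + 3 = 44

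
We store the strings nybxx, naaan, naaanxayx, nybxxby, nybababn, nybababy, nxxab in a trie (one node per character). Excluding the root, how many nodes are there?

For each word, the new-node count is its length minus the longest prefix already in the trie:
  "nybxx" → 5 new (n, y, b, x, x)
  "naaan" → prefix "n" already present; 4 new (a, a, a, n)
  "naaanxayx" → prefix "naaan" already present; 4 new (x, a, y, x)
  "nybxxby" → prefix "nybxx" already present; 2 new (b, y)
  "nybababn" → prefix "nyb" already present; 5 new (a, b, a, b, n)
  "nybababy" → prefix "nybabab" already present; 1 new (y)
  "nxxab" → prefix "n" already present; 4 new (x, x, a, b)
Total nodes = 5 + 4 + 4 + 2 + 5 + 1 + 4 = 25

25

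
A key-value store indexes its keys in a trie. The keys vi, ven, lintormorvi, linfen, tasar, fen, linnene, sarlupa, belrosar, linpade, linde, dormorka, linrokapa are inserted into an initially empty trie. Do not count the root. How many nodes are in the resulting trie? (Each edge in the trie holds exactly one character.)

65

Insert word by word; a character creates a node only if that edge doesn't already exist:
  "vi" → 2 new (v, i)
  "ven" → prefix "v" already present; 2 new (e, n)
  "lintormorvi" → 11 new (l, i, n, t, o, r, m, o, r, v, i)
  "linfen" → prefix "lin" already present; 3 new (f, e, n)
  "tasar" → 5 new (t, a, s, a, r)
  "fen" → 3 new (f, e, n)
  "linnene" → prefix "lin" already present; 4 new (n, e, n, e)
  "sarlupa" → 7 new (s, a, r, l, u, p, a)
  "belrosar" → 8 new (b, e, l, r, o, s, a, r)
  "linpade" → prefix "lin" already present; 4 new (p, a, d, e)
  "linde" → prefix "lin" already present; 2 new (d, e)
  "dormorka" → 8 new (d, o, r, m, o, r, k, a)
  "linrokapa" → prefix "lin" already present; 6 new (r, o, k, a, p, a)
Total nodes = 2 + 2 + 11 + 3 + 5 + 3 + 4 + 7 + 8 + 4 + 2 + 8 + 6 = 65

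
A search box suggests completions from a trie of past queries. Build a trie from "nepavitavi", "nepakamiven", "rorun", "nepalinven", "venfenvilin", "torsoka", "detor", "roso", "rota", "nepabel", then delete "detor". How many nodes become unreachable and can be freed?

A node on "detor"'s path can go only if nothing else ends at it or branches off below it.
No other word shares any prefix with "detor", so all 5 of its nodes go.
Nodes removed: 5

5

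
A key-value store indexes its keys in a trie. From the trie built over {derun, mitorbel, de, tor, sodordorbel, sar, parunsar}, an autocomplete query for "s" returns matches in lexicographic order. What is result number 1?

Filter for "s…" and sort: "sar", "sodordorbel"
The 1st is sar.

sar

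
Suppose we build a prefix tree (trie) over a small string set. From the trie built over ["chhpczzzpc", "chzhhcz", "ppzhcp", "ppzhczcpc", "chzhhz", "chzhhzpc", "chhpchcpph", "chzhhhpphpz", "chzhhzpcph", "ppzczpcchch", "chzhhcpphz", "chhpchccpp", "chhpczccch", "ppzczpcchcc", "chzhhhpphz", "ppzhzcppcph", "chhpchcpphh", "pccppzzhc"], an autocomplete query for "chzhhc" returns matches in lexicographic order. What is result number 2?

chzhhcz

DFS of the "chzhhc" subtree visits, in order: "chzhhcpphz", "chzhhcz"
Position 2: chzhhcz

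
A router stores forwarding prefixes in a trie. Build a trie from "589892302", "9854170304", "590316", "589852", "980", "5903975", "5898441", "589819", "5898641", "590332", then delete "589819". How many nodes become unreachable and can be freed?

2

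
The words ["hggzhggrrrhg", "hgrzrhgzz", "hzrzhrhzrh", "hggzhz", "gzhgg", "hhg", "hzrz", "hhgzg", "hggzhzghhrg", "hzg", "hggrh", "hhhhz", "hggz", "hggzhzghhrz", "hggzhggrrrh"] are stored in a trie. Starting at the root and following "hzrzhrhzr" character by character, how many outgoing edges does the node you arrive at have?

1

Follow the path "hzrzhrhzr" to its node, then look at its outgoing edges.
Characters that immediately follow "hzrzhrhzr" among the stored strings: {h}.
That node has 1 child edge.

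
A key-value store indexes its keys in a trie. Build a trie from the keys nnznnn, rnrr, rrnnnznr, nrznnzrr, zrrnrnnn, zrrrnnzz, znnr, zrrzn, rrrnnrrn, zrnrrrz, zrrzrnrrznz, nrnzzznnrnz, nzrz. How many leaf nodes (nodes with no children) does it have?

13

A leaf is a node with no children — equivalently, the end of a word that is not a proper prefix of any other stored word.
Those words: "nnznnn", "nrnzzznnrnz", "nrznnzrr", "nzrz", "rnrr", "rrnnnznr", "rrrnnrrn", "znnr", "zrnrrrz", "zrrnrnnn", "zrrrnnzz", "zrrzn", "zrrzrnrrznz"
Leaf count: 13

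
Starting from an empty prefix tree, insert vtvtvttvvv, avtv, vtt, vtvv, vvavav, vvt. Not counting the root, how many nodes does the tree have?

22

Count nodes per top-level branch (shared prefixes stored once):
  'a'-branch (avtv): 4 nodes
  'v'-branch (vtt, vtvtvttvvv, vtvv, vvavav, vvt): 18 nodes
Sum: 22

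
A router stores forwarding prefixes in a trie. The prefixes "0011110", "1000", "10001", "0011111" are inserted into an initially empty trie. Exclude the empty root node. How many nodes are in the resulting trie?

13

For each word, the new-node count is its length minus the longest prefix already in the trie:
  "0011110" → 7 new (0, 0, 1, 1, 1, 1, 0)
  "1000" → 4 new (1, 0, 0, 0)
  "10001" → prefix "1000" already present; 1 new (1)
  "0011111" → prefix "001111" already present; 1 new (1)
Total nodes = 7 + 4 + 1 + 1 = 13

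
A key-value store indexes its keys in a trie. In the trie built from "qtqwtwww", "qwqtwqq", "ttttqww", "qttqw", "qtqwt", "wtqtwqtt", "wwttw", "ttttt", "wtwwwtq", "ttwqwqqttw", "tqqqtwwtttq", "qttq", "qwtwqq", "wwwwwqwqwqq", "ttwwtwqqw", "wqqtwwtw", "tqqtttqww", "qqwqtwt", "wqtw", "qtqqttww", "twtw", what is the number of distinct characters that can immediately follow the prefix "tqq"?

Follow the path "tqq" to its node, then look at its outgoing edges.
Characters that immediately follow "tqq" among the stored strings: {q, t}.
That node has 2 child edges.

2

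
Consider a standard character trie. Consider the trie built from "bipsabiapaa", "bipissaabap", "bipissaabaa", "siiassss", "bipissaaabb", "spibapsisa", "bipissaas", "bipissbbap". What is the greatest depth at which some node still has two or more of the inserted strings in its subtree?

Look for the deepest trie node that still has at least two words in its subtree.
e.g. "bipissaabaa" and "bipissaabap" share the prefix "bipissaaba" of length 10; no pair shares a longer one.
Longest shared-prefix length: 10

10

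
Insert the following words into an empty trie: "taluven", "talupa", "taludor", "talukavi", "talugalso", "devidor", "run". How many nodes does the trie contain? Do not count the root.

31

For each word, the new-node count is its length minus the longest prefix already in the trie:
  "taluven" → 7 new (t, a, l, u, v, e, n)
  "talupa" → prefix "talu" already present; 2 new (p, a)
  "taludor" → prefix "talu" already present; 3 new (d, o, r)
  "talukavi" → prefix "talu" already present; 4 new (k, a, v, i)
  "talugalso" → prefix "talu" already present; 5 new (g, a, l, s, o)
  "devidor" → 7 new (d, e, v, i, d, o, r)
  "run" → 3 new (r, u, n)
Total nodes = 7 + 2 + 3 + 4 + 5 + 7 + 3 = 31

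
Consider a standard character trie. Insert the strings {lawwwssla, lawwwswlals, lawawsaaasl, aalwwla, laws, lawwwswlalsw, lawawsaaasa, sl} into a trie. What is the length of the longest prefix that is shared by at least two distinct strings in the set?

Look for the deepest trie node that still has at least two words in its subtree.
"lawwwswlals" and "lawwwswlalsw" agree on "lawwwswlals" (11 characters) before diverging; nothing deeper is shared.
Longest shared-prefix length: 11

11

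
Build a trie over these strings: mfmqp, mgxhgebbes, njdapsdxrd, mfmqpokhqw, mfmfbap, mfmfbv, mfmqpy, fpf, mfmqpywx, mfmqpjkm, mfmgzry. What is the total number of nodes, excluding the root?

Insert word by word; a character creates a node only if that edge doesn't already exist:
  "mfmqp" → 5 new (m, f, m, q, p)
  "mgxhgebbes" → prefix "m" already present; 9 new (g, x, h, g, e, b, b, e, s)
  "njdapsdxrd" → 10 new (n, j, d, a, p, s, d, x, r, d)
  "mfmqpokhqw" → prefix "mfmqp" already present; 5 new (o, k, h, q, w)
  "mfmfbap" → prefix "mfm" already present; 4 new (f, b, a, p)
  "mfmfbv" → prefix "mfmfb" already present; 1 new (v)
  "mfmqpy" → prefix "mfmqp" already present; 1 new (y)
  "fpf" → 3 new (f, p, f)
  "mfmqpywx" → prefix "mfmqpy" already present; 2 new (w, x)
  "mfmqpjkm" → prefix "mfmqp" already present; 3 new (j, k, m)
  "mfmgzry" → prefix "mfm" already present; 4 new (g, z, r, y)
Total nodes = 5 + 9 + 10 + 5 + 4 + 1 + 1 + 3 + 2 + 3 + 4 = 47

47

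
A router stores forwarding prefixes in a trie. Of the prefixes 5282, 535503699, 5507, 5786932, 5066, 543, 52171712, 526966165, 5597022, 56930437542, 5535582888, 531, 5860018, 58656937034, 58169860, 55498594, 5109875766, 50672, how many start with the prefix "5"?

18

Filter for entries beginning with "5":
Words under "5": 5066, 50672, 5109875766, 52171712, 526966165, 5282, 531, 535503699, 543, 5507, 5535582888, 55498594, 5597022, 56930437542, 5786932, 58169860, 5860018, 58656937034
Count: 18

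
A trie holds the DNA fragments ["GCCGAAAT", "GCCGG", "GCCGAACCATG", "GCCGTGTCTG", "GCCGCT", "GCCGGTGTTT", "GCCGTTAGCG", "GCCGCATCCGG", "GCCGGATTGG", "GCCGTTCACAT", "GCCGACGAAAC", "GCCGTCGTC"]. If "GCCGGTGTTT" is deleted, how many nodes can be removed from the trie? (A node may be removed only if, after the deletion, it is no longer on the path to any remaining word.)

5

A node on "GCCGGTGTTT"'s path can go only if nothing else ends at it or branches off below it.
The suffix "TGTTT" (5 nodes) is used only by "GCCGGTGTTT"; the node for "GCCGG" still has the child "A", so pruning stops there.
Nodes removed: 5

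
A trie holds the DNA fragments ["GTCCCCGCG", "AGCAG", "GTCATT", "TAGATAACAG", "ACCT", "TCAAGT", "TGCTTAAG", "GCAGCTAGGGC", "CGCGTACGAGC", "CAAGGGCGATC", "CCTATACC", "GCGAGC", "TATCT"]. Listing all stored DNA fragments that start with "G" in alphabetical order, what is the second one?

DFS of the "G" subtree visits, in order: "GCAGCTAGGGC", "GCGAGC", "GTCATT", "GTCCCCGCG"
Position 2: GCGAGC

GCGAGC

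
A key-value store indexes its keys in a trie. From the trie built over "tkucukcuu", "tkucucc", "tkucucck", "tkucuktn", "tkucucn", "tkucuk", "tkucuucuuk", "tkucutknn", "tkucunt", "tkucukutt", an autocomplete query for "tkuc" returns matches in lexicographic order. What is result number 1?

tkucucc

DFS of the "tkuc" subtree visits, in order: "tkucucc", "tkucucck", "tkucucn", "tkucuk", "tkucukcuu", "tkucuktn", "tkucukutt", "tkucunt", "tkucutknn", "tkucuucuuk"
Position 1: tkucucc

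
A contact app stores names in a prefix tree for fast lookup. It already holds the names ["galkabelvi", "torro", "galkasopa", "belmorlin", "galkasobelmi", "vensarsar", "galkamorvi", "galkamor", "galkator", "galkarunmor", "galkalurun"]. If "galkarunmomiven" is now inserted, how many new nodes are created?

5

"galkarunmo" is already a path in the trie; the remaining "miven" must be added.
Each of the 5 remaining characters creates one node.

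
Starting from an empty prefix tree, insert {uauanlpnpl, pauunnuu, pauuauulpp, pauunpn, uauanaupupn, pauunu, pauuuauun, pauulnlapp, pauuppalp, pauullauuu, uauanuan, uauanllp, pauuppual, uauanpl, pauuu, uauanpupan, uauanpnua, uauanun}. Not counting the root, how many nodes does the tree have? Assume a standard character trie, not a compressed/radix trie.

Count nodes per top-level branch (shared prefixes stored once):
  'p'-branch (pauuauulpp, pauullauuu, pauulnlapp, pauunnuu, pauunpn, pauunu, pauuppalp, pauuppual, pauuu, pauuuauun): 41 nodes
  'u'-branch (uauanaupupn, uauanllp, uauanlpnpl, uauanpl, uauanpnua, uauanpupan, uauanuan, uauanun): 31 nodes
Sum: 72

72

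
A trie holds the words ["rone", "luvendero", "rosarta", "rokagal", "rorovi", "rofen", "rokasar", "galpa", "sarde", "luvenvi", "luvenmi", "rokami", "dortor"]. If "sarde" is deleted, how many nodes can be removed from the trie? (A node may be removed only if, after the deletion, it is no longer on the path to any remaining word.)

After clearing the end-marker at "sarde", prune upward until reaching a node still needed by another word.
No other word shares any prefix with "sarde", so all 5 of its nodes go.
Nodes removed: 5

5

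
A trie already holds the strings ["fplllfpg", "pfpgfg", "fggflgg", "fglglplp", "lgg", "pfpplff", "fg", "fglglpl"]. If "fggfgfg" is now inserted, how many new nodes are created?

Walking "fggfgfg" from the root, the first 4 characters ("fggf") follow existing edges; "g" is the first miss.
New nodes needed: |"fggfgfg"| − 4 = 7 − 4 = 3.

3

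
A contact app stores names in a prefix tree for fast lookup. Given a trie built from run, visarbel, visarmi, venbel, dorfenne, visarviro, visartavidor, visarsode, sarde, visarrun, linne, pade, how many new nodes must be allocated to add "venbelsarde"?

Walking "venbelsarde" from the root, the first 6 characters ("venbel") follow existing edges; "s" is the first miss.
So 11 − 6 = 5 new nodes.

5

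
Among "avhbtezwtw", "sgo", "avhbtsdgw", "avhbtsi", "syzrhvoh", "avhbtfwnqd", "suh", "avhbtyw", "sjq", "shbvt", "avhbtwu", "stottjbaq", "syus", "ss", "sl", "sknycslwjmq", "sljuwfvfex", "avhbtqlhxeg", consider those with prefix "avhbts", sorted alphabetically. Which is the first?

Words with prefix "avhbts", in lexicographic order: "avhbtsdgw", "avhbtsi"
The 1st is avhbtsdgw.

avhbtsdgw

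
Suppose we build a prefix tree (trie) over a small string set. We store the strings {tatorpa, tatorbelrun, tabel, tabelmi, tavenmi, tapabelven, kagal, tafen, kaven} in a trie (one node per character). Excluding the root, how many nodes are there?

42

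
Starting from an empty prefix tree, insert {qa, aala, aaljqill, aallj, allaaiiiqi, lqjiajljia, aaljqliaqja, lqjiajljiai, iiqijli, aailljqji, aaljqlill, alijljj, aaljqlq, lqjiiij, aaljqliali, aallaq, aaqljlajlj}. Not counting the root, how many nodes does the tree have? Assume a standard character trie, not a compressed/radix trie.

76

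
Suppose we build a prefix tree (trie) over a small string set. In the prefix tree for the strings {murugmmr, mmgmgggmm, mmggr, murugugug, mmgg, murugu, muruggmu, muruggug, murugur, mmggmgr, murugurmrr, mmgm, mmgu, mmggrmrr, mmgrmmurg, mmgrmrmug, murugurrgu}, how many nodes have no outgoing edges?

12

A leaf is a node with no children — equivalently, the end of a word that is not a proper prefix of any other stored word.
Those words: "mmggmgr", "mmggrmrr", "mmgmgggmm", "mmgrmmurg", "mmgrmrmug", "mmgu", "muruggmu", "muruggug", "murugmmr", "murugugug", "murugurmrr", "murugurrgu"
Leaf count: 12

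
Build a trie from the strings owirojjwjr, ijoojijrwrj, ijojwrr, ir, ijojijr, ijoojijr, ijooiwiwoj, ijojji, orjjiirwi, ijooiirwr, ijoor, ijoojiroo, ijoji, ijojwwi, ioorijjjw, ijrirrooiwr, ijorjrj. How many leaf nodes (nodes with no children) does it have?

Leaves are exactly the stored words that no other stored word extends.
Those words: "ijojijr", "ijojji", "ijojwrr", "ijojwwi", "ijooiirwr", "ijooiwiwoj", "ijoojijrwrj", "ijoojiroo", "ijoor", "ijorjrj", "ijrirrooiwr", "ioorijjjw", "ir", "orjjiirwi", "owirojjwjr"
Leaf count: 15

15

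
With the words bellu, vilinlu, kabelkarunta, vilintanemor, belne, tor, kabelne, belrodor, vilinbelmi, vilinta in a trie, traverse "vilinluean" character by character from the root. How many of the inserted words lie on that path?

1

Walk "vilinluean" from the root; an end-of-word marker is hit whenever a stored word is a prefix of "vilinluean".
Prefixes of the query that are stored words: "vilinlu"
Count: 1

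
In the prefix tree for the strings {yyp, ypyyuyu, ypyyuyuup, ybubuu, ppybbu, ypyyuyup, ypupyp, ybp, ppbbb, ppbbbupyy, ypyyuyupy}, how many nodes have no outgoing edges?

A leaf is a node with no children — equivalently, the end of a word that is not a proper prefix of any other stored word.
Those words: "ppbbbupyy", "ppybbu", "ybp", "ybubuu", "ypupyp", "ypyyuyupy", "ypyyuyuup", "yyp"
Leaf count: 8

8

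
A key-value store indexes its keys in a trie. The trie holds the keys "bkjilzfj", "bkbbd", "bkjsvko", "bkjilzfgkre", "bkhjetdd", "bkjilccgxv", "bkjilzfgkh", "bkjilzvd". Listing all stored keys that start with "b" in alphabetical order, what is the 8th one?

bkjsvko

Filter for "b…" and sort: "bkbbd", "bkhjetdd", "bkjilccgxv", "bkjilzfgkh", "bkjilzfgkre", "bkjilzfj", "bkjilzvd", "bkjsvko"
Position 8: bkjsvko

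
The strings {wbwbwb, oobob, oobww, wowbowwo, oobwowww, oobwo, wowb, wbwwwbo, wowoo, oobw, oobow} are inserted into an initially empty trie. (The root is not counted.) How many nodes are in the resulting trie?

31

Count nodes per top-level branch (shared prefixes stored once):
  'o'-branch (oobob, oobow, oobw, oobwo, oobwowww, oobww): 12 nodes
  'w'-branch (wbwbwb, wbwwwbo, wowb, wowbowwo, wowoo): 19 nodes
Sum: 31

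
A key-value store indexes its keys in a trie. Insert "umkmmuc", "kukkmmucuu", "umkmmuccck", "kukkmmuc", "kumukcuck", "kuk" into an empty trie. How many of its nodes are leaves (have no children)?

3

Leaves are exactly the stored words that no other stored word extends.
Those words: "kukkmmucuu", "kumukcuck", "umkmmuccck"
Leaf count: 3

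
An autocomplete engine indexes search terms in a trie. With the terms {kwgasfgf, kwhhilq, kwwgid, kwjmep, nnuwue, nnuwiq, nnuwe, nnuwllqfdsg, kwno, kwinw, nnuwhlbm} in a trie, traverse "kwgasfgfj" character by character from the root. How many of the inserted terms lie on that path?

1

Traverse "kwgasfgfj" character by character; count nodes along the way that are marked as word ends.
Prefixes of the query that are stored words: "kwgasfgf"
Count: 1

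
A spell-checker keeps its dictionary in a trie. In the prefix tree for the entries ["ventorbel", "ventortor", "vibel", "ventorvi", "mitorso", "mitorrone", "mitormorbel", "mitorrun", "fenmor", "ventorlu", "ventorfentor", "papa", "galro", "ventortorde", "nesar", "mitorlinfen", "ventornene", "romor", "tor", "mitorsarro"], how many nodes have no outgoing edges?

19

Leaves are exactly the stored words that no other stored word extends.
Those words: "fenmor", "galro", "mitorlinfen", "mitormorbel", "mitorrone", "mitorrun", "mitorsarro", "mitorso", "nesar", "papa", "romor", "tor", "ventorbel", "ventorfentor", "ventorlu", "ventornene", "ventortorde", "ventorvi", "vibel"
Leaf count: 19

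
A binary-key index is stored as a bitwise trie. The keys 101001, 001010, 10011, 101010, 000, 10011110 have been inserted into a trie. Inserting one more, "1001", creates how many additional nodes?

0

Every character of "1001" already lies on an existing path (it is a prefix of some stored word).
No new nodes are needed: 0.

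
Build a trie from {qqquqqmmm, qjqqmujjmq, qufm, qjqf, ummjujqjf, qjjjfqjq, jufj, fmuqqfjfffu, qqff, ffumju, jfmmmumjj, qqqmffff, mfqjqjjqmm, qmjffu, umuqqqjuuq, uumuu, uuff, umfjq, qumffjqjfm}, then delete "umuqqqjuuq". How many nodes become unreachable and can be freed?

After clearing the end-marker at "umuqqqjuuq", prune upward until reaching a node still needed by another word.
The suffix "uqqqjuuq" (8 nodes) is used only by "umuqqqjuuq"; the node for "um" still has the child "m", so pruning stops there.
Nodes removed: 8

8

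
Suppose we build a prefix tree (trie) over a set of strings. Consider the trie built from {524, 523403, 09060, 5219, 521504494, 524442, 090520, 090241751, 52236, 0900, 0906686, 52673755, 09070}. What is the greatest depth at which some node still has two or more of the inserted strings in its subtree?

Look for the deepest trie node that still has at least two words in its subtree.
"09060" and "0906686" agree on "0906" (4 characters) before diverging; nothing deeper is shared.
Longest shared-prefix length: 4

4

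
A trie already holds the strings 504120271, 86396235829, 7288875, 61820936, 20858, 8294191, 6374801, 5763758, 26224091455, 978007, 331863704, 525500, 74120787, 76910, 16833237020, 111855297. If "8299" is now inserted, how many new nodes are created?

"829" is already a path in the trie; the remaining "9" must be added.
So 4 − 3 = 1 new nodes.

1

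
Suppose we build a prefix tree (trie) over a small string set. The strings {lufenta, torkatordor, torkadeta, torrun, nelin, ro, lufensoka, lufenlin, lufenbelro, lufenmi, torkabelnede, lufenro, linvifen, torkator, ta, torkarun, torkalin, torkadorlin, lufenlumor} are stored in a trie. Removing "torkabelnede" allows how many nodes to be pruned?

7

After clearing the end-marker at "torkabelnede", prune upward until reaching a node still needed by another word.
The suffix "belnede" (7 nodes) is used only by "torkabelnede"; the node for "torka" still has the child "t", so pruning stops there.
Nodes removed: 7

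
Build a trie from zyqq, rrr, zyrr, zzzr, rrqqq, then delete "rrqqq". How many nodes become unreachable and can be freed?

3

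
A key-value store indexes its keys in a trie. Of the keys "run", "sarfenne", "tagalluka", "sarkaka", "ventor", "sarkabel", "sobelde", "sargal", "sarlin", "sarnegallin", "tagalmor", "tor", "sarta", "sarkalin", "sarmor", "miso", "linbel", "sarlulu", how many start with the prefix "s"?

Traverse to the node for "s", then collect every word in that subtree.
Words under "s": sarfenne, sargal, sarkabel, sarkaka, sarkalin, sarlin, sarlulu, sarmor, sarnegallin, sarta, sobelde
Count: 11

11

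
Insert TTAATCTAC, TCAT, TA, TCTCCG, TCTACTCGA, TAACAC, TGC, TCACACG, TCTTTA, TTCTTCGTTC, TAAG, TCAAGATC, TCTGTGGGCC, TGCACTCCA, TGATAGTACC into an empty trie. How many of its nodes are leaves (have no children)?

Leaves are exactly the stored words that no other stored word extends.
Those words: "TAACAC", "TAAG", "TCAAGATC", "TCACACG", "TCAT", "TCTACTCGA", "TCTCCG", "TCTGTGGGCC", "TCTTTA", "TGATAGTACC", "TGCACTCCA", "TTAATCTAC", "TTCTTCGTTC"
Leaf count: 13

13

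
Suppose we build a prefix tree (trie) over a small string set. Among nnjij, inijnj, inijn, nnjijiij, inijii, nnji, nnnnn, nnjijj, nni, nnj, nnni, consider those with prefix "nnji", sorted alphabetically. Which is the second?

nnjij

DFS of the "nnji" subtree visits, in order: "nnji", "nnjij", "nnjijiij", "nnjijj"
The 2nd is nnjij.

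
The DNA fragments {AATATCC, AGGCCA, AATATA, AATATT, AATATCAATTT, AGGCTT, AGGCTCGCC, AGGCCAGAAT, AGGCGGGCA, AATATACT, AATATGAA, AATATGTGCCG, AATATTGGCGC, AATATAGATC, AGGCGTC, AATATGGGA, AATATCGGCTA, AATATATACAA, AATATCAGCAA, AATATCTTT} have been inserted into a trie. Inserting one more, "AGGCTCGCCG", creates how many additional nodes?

The longest prefix of "AGGCTCGCCG" already in the trie is "AGGCTCGCC" (length 9).
New nodes needed: |"AGGCTCGCCG"| − 9 = 10 − 9 = 1.

1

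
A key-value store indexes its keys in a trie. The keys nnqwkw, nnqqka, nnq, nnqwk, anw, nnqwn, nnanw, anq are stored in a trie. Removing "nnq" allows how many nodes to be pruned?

After clearing the end-marker at "nnq", prune upward until reaching a node still needed by another word.
Every node on "nnq" is still needed (e.g. by "nnqwkw"), so nothing is freed.
Nodes removed: 0

0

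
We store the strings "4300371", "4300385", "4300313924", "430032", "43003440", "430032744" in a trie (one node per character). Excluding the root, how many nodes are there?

21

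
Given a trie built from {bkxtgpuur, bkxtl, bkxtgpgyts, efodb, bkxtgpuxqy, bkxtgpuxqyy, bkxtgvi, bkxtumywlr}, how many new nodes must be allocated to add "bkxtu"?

0

Every character of "bkxtu" already lies on an existing path (it is a prefix of some stored word).
No new nodes are needed: 0.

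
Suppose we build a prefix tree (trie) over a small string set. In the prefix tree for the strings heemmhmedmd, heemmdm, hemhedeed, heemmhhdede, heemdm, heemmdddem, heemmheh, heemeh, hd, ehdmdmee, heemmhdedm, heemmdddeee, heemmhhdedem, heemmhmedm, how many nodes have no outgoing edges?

A leaf is a node with no children — equivalently, the end of a word that is not a proper prefix of any other stored word.
Those words: "ehdmdmee", "hd", "heemdm", "heemeh", "heemmdddeee", "heemmdddem", "heemmdm", "heemmhdedm", "heemmheh", "heemmhhdedem", "heemmhmedmd", "hemhedeed"
Leaf count: 12

12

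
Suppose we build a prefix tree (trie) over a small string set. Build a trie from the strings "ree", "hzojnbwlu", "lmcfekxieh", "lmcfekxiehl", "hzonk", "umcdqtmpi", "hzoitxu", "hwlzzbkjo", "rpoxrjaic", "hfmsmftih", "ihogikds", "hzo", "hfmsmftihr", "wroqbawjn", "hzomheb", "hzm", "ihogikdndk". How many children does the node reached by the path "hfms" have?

Walk "hfms" from the root, arriving at one node.
Distinct next characters after "hfms": m.
That node has 1 child edge.

1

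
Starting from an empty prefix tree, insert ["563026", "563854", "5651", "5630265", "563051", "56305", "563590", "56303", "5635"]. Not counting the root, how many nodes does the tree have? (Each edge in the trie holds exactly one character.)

18

Insert word by word; a character creates a node only if that edge doesn't already exist:
  "563026" → 6 new (5, 6, 3, 0, 2, 6)
  "563854" → prefix "563" already present; 3 new (8, 5, 4)
  "5651" → prefix "56" already present; 2 new (5, 1)
  "5630265" → prefix "563026" already present; 1 new (5)
  "563051" → prefix "5630" already present; 2 new (5, 1)
  "56305" → prefix "56305" already present; 0 new (none)
  "563590" → prefix "563" already present; 3 new (5, 9, 0)
  "56303" → prefix "5630" already present; 1 new (3)
  "5635" → prefix "5635" already present; 0 new (none)
Total nodes = 6 + 3 + 2 + 1 + 2 + 0 + 3 + 1 + 0 = 18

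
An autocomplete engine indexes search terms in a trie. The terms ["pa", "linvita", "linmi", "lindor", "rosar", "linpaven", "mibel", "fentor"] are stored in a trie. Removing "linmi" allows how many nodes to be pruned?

2

A node on "linmi"'s path can go only if nothing else ends at it or branches off below it.
The suffix "mi" (2 nodes) is used only by "linmi"; the node for "lin" still has the child "v", so pruning stops there.
Nodes removed: 2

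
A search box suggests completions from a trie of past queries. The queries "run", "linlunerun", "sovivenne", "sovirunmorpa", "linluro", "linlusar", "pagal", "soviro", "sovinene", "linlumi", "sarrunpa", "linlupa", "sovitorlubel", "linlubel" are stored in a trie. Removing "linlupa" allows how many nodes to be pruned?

2

After clearing the end-marker at "linlupa", prune upward until reaching a node still needed by another word.
The suffix "pa" (2 nodes) is used only by "linlupa"; the node for "linlu" still has the child "n", so pruning stops there.
Nodes removed: 2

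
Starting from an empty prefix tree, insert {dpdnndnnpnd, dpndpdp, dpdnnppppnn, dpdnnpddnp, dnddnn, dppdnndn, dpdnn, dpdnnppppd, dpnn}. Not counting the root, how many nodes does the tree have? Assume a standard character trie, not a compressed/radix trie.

39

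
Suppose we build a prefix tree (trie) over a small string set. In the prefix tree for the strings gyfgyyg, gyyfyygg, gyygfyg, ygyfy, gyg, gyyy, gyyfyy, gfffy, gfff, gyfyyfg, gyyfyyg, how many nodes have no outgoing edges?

Leaves are exactly the stored words that no other stored word extends.
Those words: "gfffy", "gyfgyyg", "gyfyyfg", "gyg", "gyyfyygg", "gyygfyg", "gyyy", "ygyfy"
Leaf count: 8

8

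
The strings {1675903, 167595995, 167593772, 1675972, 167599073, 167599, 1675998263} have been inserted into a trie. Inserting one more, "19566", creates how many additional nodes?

Walking "19566" from the root, the first 1 characters ("1") follow existing edges; "9" is the first miss.
Each of the 4 remaining characters creates one node.

4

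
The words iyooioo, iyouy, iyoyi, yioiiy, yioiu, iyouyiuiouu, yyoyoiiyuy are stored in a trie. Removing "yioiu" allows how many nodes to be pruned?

1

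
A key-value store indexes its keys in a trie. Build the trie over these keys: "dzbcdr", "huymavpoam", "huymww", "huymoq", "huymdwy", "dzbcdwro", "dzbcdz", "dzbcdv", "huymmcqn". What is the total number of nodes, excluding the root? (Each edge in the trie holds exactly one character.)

Count nodes per top-level branch (shared prefixes stored once):
  'd'-branch (dzbcdr, dzbcdv, dzbcdwro, dzbcdz): 11 nodes
  'h'-branch (huymavpoam, huymdwy, huymmcqn, huymoq, huymww): 21 nodes
Sum: 32

32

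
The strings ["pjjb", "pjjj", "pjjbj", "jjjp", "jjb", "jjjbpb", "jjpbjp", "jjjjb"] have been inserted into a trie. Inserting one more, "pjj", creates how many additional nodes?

Every character of "pjj" already lies on an existing path (it is a prefix of some stored word).
No new nodes are needed: 0.

0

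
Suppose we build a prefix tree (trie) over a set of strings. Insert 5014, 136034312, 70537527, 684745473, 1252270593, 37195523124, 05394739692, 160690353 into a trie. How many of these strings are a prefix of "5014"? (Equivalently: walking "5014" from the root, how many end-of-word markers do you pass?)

1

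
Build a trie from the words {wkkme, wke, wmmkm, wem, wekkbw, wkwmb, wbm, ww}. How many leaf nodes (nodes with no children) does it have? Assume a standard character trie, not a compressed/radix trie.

8

A leaf is a node with no children — equivalently, the end of a word that is not a proper prefix of any other stored word.
Those words: "wbm", "wekkbw", "wem", "wke", "wkkme", "wkwmb", "wmmkm", "ww"
Leaf count: 8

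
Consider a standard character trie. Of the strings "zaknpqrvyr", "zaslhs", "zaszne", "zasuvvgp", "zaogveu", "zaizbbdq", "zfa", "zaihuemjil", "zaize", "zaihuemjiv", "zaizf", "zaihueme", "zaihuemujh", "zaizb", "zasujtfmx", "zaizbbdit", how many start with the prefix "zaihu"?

4

Walk to "zaihu"; the words in its subtree are exactly those with that prefix.
Words under "zaihu": zaihueme, zaihuemjil, zaihuemjiv, zaihuemujh
Count: 4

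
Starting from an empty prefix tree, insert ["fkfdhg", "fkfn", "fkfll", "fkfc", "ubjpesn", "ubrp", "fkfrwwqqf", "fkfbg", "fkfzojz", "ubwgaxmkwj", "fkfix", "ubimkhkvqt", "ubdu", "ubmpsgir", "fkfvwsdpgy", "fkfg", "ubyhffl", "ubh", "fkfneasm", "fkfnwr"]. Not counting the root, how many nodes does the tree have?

Trace insertions, counting only characters that open a new branch:
  "fkfdhg" → 6 new (f, k, f, d, h, g)
  "fkfn" → prefix "fkf" already present; 1 new (n)
  "fkfll" → prefix "fkf" already present; 2 new (l, l)
  "fkfc" → prefix "fkf" already present; 1 new (c)
  "ubjpesn" → 7 new (u, b, j, p, e, s, n)
  "ubrp" → prefix "ub" already present; 2 new (r, p)
  "fkfrwwqqf" → prefix "fkf" already present; 6 new (r, w, w, q, q, f)
  "fkfbg" → prefix "fkf" already present; 2 new (b, g)
  "fkfzojz" → prefix "fkf" already present; 4 new (z, o, j, z)
  "ubwgaxmkwj" → prefix "ub" already present; 8 new (w, g, a, x, m, k, w, j)
  "fkfix" → prefix "fkf" already present; 2 new (i, x)
  "ubimkhkvqt" → prefix "ub" already present; 8 new (i, m, k, h, k, v, q, t)
  "ubdu" → prefix "ub" already present; 2 new (d, u)
  "ubmpsgir" → prefix "ub" already present; 6 new (m, p, s, g, i, r)
  "fkfvwsdpgy" → prefix "fkf" already present; 7 new (v, w, s, d, p, g, y)
  "fkfg" → prefix "fkf" already present; 1 new (g)
  "ubyhffl" → prefix "ub" already present; 5 new (y, h, f, f, l)
  "ubh" → prefix "ub" already present; 1 new (h)
  "fkfneasm" → prefix "fkfn" already present; 4 new (e, a, s, m)
  "fkfnwr" → prefix "fkfn" already present; 2 new (w, r)
Total nodes = 6 + 1 + 2 + 1 + 7 + 2 + 6 + 2 + 4 + 8 + 2 + 8 + 2 + 6 + 7 + 1 + 5 + 1 + 4 + 2 = 77

77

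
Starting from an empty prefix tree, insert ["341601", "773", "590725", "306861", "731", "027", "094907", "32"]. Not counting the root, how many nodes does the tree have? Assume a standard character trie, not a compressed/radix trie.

31

Insert word by word; a character creates a node only if that edge doesn't already exist:
  "341601" → 6 new (3, 4, 1, 6, 0, 1)
  "773" → 3 new (7, 7, 3)
  "590725" → 6 new (5, 9, 0, 7, 2, 5)
  "306861" → prefix "3" already present; 5 new (0, 6, 8, 6, 1)
  "731" → prefix "7" already present; 2 new (3, 1)
  "027" → 3 new (0, 2, 7)
  "094907" → prefix "0" already present; 5 new (9, 4, 9, 0, 7)
  "32" → prefix "3" already present; 1 new (2)
Total nodes = 6 + 3 + 6 + 5 + 2 + 3 + 5 + 1 = 31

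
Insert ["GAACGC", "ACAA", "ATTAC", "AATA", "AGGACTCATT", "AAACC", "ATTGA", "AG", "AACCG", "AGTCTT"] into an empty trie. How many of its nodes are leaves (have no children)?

9

Leaves are exactly the stored words that no other stored word extends.
Those words: "AAACC", "AACCG", "AATA", "ACAA", "AGGACTCATT", "AGTCTT", "ATTAC", "ATTGA", "GAACGC"
Leaf count: 9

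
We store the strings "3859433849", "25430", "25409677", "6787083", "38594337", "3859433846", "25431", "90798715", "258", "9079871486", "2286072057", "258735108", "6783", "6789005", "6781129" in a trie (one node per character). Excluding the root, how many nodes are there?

Insert word by word; a character creates a node only if that edge doesn't already exist:
  "3859433849" → 10 new (3, 8, 5, 9, 4, 3, 3, 8, 4, 9)
  "25430" → 5 new (2, 5, 4, 3, 0)
  "25409677" → prefix "254" already present; 5 new (0, 9, 6, 7, 7)
  "6787083" → 7 new (6, 7, 8, 7, 0, 8, 3)
  "38594337" → prefix "3859433" already present; 1 new (7)
  "3859433846" → prefix "385943384" already present; 1 new (6)
  "25431" → prefix "2543" already present; 1 new (1)
  "90798715" → 8 new (9, 0, 7, 9, 8, 7, 1, 5)
  "258" → prefix "25" already present; 1 new (8)
  "9079871486" → prefix "9079871" already present; 3 new (4, 8, 6)
  "2286072057" → prefix "2" already present; 9 new (2, 8, 6, 0, 7, 2, 0, 5, 7)
  "258735108" → prefix "258" already present; 6 new (7, 3, 5, 1, 0, 8)
  "6783" → prefix "678" already present; 1 new (3)
  "6789005" → prefix "678" already present; 4 new (9, 0, 0, 5)
  "6781129" → prefix "678" already present; 4 new (1, 1, 2, 9)
Total nodes = 10 + 5 + 5 + 7 + 1 + 1 + 1 + 8 + 1 + 3 + 9 + 6 + 1 + 4 + 4 = 66

66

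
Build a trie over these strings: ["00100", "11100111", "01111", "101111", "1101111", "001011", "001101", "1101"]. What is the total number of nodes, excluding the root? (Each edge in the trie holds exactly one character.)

32

Trie structure (* marks end of a word):
(root)
├─ 0
│  ├─ 0
│  │  └─ 1
│  │     ├─ 0
│  │     │  ├─ 0 *
│  │     │  └─ 1
│  │     │     └─ 1 *
│  │     └─ 1
│  │        └─ 0
│  │           └─ 1 *
│  └─ 1
│     └─ 1
│        └─ 1
│           └─ 1 *
└─ 1
   ├─ 0
   │  └─ 1
   │     └─ 1
   │        └─ 1
   │           └─ 1 *
   └─ 1
      ├─ 0
      │  └─ 1 *
      │     └─ 1
      │        └─ 1
      │           └─ 1 *
      └─ 1
         └─ 0
            └─ 0
               └─ 1
                  └─ 1
                     └─ 1 *
Counting every labelled node above: 32.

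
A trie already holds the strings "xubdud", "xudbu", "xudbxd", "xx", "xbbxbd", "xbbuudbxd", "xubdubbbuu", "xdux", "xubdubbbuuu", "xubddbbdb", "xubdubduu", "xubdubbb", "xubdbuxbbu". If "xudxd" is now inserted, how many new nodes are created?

2

Walking "xudxd" from the root, the first 3 characters ("xud") follow existing edges; "x" is the first miss.
New nodes needed: |"xudxd"| − 3 = 5 − 3 = 2.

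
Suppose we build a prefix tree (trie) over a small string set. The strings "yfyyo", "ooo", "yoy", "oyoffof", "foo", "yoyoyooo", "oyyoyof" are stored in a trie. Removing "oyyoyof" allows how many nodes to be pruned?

5

A node on "oyyoyof"'s path can go only if nothing else ends at it or branches off below it.
The suffix "yoyof" (5 nodes) is used only by "oyyoyof"; the node for "oy" still has the child "o", so pruning stops there.
Nodes removed: 5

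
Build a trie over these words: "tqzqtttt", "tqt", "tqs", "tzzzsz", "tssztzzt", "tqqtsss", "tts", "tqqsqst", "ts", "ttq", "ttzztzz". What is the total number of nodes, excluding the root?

39

Count nodes per top-level branch (shared prefixes stored once):
  't'-branch (tqqsqst, tqqtsss, tqs, tqt, tqzqtttt, ts, tssztzzt, ttq, tts, ttzztzz, tzzzsz): 39 nodes
Sum: 39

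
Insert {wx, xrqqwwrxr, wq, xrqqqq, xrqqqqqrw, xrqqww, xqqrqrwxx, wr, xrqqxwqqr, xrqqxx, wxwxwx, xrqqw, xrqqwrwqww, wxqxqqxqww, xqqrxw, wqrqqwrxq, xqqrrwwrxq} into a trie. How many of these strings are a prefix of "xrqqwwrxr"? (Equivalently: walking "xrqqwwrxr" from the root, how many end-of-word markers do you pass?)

3

Traverse "xrqqwwrxr" character by character; count nodes along the way that are marked as word ends.
Prefixes of the query that are stored words: "xrqqw", "xrqqww", "xrqqwwrxr"
Count: 3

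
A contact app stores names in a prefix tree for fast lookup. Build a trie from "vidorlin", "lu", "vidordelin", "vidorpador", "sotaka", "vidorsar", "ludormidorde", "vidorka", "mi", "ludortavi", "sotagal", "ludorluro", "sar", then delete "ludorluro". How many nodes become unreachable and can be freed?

Walk "ludorluro" from the leaf back toward the root, removing each node that no remaining word uses.
The suffix "luro" (4 nodes) is used only by "ludorluro"; the node for "ludor" still has the child "m", so pruning stops there.
Nodes removed: 4

4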